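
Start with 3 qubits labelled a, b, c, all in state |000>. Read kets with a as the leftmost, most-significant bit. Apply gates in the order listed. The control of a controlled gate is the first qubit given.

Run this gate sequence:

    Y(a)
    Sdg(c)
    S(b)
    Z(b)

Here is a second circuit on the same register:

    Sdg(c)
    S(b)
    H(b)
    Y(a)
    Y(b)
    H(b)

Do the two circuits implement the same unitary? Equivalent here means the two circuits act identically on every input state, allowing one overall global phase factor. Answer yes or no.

No — the two circuits implement different unitaries, even allowing a global phase.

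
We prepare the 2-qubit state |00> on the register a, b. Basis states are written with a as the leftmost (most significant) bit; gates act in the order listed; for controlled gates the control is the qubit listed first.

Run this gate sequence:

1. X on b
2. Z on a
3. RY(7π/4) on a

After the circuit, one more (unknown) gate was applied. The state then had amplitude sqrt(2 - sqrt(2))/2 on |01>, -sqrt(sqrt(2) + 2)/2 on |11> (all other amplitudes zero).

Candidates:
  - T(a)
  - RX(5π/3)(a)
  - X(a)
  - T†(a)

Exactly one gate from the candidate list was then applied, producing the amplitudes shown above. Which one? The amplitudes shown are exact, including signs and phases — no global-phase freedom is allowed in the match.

The unique candidate consistent with the amplitudes is X(a).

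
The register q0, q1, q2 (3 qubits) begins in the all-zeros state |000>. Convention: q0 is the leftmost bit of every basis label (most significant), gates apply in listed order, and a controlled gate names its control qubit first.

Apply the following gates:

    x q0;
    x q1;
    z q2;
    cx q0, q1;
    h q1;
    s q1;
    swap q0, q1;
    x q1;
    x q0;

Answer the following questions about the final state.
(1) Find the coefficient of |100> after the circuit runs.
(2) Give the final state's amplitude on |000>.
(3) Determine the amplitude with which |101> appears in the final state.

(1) |100> carries amplitude sqrt(2)/2 in the final state.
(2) The final state's coefficient on |000> equals sqrt(2)*I/2.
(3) |101> carries amplitude 0 in the final state.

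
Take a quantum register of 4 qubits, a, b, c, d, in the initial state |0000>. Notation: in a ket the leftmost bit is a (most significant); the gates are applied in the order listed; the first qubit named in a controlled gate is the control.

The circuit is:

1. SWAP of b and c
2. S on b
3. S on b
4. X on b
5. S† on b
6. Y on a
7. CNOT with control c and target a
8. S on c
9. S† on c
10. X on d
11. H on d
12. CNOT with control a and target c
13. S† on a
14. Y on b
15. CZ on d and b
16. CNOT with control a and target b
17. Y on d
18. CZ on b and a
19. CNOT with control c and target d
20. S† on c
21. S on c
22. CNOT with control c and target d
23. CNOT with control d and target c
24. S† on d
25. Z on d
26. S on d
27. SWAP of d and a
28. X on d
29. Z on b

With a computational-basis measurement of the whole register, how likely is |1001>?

A full measurement returns |1001> with probability 0. Key observation: gates 19-22 undo each other exactly, leaving only the rest of the circuit to track.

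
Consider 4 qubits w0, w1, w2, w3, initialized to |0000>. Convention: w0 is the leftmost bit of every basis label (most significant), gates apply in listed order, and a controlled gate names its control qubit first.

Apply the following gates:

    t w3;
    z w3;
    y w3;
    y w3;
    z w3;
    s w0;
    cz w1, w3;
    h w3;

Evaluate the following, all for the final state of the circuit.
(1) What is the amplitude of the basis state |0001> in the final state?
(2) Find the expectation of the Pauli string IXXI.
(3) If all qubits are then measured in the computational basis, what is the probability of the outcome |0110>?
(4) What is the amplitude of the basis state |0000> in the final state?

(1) |0001> carries amplitude sqrt(2)/2 in the final state. Key observation: gates 2-5 undo each other exactly, leaving only the rest of the circuit to track.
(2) In the final state, IXXI has expectation 0.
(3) Outcome |0110> occurs with probability 0.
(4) |0000> carries amplitude sqrt(2)/2 in the final state.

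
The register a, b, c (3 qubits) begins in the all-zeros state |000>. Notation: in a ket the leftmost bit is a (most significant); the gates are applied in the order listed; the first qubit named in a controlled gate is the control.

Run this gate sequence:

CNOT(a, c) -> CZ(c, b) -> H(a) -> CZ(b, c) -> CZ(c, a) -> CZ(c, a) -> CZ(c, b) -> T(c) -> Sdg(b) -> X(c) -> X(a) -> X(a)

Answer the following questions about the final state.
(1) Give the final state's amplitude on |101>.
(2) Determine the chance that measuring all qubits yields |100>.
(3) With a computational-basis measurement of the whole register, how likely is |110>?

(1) |101> carries amplitude sqrt(2)/2 in the final state. Key observation: steps 11-12 multiply out to the identity, so the circuit reduces to the remaining gates.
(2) Outcome |100> occurs with probability 0.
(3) The probability of measuring |110> is 0.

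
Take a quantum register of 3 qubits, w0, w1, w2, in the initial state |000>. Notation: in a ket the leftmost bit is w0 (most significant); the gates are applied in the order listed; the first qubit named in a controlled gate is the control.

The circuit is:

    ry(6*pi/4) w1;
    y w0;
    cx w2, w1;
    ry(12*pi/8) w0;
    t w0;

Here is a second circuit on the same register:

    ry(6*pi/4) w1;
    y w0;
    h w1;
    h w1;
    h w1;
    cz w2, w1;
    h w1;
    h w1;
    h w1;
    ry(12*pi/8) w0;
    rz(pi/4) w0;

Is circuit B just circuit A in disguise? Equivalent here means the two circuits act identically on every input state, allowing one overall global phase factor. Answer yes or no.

Yes, they are equivalent — the unitaries differ by at most a global phase.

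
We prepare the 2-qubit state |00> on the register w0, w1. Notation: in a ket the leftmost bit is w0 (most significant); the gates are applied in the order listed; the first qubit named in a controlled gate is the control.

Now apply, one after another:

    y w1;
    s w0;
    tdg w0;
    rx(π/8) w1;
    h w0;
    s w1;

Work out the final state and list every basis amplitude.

The final amplitudes are sqrt(2)*sin(pi/16)/2 on |00>, -sqrt(2)*cos(pi/16)/2 on |01>, sqrt(2)*sin(pi/16)/2 on |10>, -sqrt(2)*cos(pi/16)/2 on |11>.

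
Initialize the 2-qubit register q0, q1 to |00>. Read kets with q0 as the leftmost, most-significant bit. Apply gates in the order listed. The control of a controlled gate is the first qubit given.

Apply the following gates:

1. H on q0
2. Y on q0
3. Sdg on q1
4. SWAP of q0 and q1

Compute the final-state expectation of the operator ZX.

The observable ZX averages to -1.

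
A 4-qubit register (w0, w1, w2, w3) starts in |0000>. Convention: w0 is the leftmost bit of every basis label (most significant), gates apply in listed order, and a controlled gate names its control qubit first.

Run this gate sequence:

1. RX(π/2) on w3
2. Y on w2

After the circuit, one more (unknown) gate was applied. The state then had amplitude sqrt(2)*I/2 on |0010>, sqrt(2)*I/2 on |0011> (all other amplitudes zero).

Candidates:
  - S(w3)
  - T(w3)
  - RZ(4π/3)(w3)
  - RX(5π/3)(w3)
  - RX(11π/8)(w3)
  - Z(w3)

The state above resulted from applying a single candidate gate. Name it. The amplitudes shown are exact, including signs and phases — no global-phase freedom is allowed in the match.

The unique candidate consistent with the amplitudes is S(w3).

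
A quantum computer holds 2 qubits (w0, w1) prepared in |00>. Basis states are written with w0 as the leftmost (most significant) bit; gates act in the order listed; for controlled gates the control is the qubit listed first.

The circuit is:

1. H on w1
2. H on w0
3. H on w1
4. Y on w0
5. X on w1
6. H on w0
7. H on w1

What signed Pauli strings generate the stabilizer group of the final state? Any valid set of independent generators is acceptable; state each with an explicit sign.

The stabilizer group can be generated by -IX, -ZI, among other valid generating sets.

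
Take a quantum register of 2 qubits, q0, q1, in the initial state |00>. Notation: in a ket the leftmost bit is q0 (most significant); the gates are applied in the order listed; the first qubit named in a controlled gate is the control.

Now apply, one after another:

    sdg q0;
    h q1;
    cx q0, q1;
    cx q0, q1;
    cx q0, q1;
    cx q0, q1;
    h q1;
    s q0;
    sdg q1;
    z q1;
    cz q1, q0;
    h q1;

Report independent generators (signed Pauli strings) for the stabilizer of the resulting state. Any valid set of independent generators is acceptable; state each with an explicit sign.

The final state is stabilized by the group generated by +IX, +ZI; other independent generating sets are equally valid. Key observation: the block from step 1 through step 8 cancels to the identity and can be dropped.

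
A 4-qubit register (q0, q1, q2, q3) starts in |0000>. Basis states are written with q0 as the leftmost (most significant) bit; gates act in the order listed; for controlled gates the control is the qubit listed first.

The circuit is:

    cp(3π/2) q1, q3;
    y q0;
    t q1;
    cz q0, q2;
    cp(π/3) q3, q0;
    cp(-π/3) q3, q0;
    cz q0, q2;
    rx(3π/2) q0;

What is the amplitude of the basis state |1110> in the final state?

The amplitude on |1110> is 0. Key observation: the block from step 4 through step 7 cancels to the identity and can be dropped.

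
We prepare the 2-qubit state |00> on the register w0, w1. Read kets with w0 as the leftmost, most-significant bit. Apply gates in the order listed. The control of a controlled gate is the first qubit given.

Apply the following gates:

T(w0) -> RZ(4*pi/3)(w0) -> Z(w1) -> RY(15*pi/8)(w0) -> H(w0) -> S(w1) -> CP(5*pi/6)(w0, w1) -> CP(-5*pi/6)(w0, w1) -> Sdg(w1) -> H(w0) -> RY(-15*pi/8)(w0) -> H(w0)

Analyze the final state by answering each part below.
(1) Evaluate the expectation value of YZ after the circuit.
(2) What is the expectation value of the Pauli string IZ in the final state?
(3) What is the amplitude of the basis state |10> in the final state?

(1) In the final state, YZ has expectation 0. Key observation: the block from step 4 through step 11 cancels to the identity and can be dropped.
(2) The observable IZ averages to 1.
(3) The amplitude on |10> is -sqrt(2)*exp(I*pi/3)/2.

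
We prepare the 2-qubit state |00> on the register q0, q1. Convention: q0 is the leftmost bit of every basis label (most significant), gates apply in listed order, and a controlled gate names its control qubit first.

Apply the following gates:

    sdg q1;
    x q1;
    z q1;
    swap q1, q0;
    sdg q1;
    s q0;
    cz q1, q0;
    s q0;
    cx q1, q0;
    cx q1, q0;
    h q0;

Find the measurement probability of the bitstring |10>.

The probability of measuring |10> is 1/2.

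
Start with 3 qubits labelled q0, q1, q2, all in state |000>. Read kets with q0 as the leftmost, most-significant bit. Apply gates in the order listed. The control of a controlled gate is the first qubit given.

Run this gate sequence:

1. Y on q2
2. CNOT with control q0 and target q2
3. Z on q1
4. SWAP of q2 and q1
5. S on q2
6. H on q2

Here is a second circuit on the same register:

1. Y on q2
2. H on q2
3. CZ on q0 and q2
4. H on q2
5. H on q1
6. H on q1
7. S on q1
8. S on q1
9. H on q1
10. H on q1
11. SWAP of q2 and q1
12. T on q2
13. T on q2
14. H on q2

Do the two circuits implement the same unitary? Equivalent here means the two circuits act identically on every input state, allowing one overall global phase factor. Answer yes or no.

Yes, they are equivalent — the unitaries differ by at most a global phase.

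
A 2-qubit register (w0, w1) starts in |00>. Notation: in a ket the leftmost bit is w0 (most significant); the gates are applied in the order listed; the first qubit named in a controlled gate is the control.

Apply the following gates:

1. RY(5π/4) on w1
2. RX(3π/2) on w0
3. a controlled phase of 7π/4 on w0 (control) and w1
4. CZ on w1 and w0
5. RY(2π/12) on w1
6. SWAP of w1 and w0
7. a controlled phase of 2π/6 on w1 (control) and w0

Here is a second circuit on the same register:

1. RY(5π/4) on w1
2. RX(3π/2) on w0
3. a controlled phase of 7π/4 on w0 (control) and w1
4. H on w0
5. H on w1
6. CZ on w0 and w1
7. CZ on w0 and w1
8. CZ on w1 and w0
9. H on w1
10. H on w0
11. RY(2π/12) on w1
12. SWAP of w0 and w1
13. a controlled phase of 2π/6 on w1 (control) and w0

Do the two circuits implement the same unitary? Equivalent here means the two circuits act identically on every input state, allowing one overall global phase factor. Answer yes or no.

No — the two circuits implement different unitaries, even allowing a global phase.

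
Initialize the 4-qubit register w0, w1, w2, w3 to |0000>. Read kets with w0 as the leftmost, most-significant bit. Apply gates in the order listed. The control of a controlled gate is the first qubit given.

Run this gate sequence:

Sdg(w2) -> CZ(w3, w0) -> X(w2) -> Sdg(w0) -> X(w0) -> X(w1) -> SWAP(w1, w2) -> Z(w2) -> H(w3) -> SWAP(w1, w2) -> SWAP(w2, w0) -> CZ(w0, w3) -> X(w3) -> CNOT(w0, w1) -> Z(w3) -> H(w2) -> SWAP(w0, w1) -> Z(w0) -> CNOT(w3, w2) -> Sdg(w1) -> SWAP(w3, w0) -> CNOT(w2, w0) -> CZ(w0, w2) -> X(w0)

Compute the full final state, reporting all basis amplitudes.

The resulting statevector has amplitude I/2 on |0100>, -I/2 on |0110>, -I/2 on |1100>, -I/2 on |1110>, and 0 on every other basis state.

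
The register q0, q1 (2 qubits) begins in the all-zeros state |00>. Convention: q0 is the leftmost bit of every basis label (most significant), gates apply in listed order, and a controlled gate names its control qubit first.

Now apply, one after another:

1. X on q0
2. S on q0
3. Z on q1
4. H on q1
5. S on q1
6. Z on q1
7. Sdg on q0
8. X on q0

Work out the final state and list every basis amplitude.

The resulting statevector has amplitude sqrt(2)/2 on |00>, -sqrt(2)*I/2 on |01>, 0 on |10>, 0 on |11>.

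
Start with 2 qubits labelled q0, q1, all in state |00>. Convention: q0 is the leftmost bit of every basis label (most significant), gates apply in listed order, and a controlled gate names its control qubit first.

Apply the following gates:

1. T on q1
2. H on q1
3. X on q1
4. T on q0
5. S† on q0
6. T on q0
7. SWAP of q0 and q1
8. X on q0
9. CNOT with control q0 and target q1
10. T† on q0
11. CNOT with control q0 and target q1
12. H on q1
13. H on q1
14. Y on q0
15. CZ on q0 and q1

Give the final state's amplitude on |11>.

The amplitude on |11> is 0. Key observation: the block from step 12 through step 13 cancels to the identity and can be dropped.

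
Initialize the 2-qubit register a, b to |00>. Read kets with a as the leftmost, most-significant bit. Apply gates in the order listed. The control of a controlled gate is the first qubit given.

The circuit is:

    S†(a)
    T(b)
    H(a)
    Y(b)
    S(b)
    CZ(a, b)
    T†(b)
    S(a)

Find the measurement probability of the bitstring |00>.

Outcome |00> occurs with probability 0.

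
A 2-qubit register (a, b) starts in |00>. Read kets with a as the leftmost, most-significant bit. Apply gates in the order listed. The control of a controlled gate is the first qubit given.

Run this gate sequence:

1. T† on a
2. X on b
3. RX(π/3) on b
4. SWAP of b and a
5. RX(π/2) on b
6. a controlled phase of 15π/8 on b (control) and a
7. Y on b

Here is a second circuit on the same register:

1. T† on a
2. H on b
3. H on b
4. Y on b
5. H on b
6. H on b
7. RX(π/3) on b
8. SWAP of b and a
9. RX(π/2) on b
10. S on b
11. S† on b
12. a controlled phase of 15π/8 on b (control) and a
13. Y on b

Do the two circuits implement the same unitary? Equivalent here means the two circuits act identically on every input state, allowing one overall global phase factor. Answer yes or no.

No, they are not equivalent — no single phase factor reconciles the two unitaries.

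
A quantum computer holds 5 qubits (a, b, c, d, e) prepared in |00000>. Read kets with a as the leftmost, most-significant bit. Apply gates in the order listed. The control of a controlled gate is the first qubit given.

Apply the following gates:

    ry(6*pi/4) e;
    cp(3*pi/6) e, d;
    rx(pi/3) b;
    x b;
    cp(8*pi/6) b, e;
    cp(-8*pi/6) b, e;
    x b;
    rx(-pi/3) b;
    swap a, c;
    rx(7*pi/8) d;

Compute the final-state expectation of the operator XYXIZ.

The observable XYXIZ averages to 0. Key observation: gates 3-8 undo each other exactly, leaving only the rest of the circuit to track.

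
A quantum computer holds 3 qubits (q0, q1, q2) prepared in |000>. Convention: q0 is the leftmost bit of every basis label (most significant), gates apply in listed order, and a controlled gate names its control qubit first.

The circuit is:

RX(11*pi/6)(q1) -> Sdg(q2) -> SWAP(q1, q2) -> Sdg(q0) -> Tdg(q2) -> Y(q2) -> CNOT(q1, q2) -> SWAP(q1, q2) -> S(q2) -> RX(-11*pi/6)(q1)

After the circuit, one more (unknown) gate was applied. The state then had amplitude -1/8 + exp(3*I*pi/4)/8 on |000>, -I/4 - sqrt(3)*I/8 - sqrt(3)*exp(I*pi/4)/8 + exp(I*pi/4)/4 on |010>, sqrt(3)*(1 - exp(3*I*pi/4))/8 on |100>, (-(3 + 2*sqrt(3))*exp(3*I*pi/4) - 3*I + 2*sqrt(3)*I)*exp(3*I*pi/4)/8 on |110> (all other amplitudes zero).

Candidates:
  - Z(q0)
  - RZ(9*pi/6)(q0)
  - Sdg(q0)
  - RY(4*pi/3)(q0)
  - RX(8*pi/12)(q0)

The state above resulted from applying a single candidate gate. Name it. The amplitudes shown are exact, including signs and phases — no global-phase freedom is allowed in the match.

The unique candidate consistent with the amplitudes is RY(4*pi/3)(q0).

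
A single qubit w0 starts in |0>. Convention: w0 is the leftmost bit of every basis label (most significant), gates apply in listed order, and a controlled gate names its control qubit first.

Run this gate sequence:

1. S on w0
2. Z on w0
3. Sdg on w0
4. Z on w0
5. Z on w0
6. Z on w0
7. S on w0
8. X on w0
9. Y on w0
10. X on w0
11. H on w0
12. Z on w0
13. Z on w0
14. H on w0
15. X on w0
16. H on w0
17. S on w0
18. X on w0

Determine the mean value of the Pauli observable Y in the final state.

The observable Y averages to -1.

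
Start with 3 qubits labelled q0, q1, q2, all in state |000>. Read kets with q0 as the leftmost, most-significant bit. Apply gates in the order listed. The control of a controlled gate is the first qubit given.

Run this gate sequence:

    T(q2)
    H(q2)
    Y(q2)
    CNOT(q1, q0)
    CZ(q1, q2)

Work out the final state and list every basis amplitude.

After the circuit, the state carries amplitude -sqrt(2)*I/2 on |000>, sqrt(2)*I/2 on |001>, and 0 on every other basis state.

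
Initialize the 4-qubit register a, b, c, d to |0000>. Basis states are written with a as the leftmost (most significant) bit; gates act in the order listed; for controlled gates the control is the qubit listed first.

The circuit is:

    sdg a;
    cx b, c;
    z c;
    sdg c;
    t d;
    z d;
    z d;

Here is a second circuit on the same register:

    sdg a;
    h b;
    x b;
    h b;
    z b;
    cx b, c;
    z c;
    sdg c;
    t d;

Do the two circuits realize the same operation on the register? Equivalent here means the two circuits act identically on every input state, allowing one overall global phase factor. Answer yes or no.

Yes: on every input state the two circuits agree up to one overall phase factor.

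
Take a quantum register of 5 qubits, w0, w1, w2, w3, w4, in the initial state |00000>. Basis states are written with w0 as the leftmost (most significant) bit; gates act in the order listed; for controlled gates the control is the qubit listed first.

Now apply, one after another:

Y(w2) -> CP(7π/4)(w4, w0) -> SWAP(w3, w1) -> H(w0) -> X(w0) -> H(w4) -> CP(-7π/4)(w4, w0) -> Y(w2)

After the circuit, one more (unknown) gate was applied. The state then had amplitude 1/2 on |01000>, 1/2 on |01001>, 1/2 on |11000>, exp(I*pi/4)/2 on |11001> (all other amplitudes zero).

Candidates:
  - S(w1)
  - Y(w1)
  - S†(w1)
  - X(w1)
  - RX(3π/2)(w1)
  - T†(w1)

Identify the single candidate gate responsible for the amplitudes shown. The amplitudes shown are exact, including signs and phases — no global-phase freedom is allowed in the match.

It was X(w1) that produced the state shown.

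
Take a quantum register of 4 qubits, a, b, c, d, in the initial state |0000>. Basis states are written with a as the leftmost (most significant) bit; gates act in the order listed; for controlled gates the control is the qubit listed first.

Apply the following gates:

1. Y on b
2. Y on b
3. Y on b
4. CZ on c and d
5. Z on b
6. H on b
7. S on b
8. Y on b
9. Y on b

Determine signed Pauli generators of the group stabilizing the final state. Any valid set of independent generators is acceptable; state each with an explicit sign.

The final state is stabilized by the group generated by -IYII, +ZIII, +IIZI, +IIIZ; other independent generating sets are equally valid.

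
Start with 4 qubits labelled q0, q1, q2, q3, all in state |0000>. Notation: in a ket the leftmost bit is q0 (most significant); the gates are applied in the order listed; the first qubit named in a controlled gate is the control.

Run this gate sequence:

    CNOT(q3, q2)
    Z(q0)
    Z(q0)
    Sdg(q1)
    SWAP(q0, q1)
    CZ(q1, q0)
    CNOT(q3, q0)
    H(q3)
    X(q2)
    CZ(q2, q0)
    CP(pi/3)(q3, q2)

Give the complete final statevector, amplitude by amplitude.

The resulting statevector has amplitude sqrt(2)/2 on |0010>, sqrt(2)*exp(I*pi/3)/2 on |0011>, and 0 on every other basis state.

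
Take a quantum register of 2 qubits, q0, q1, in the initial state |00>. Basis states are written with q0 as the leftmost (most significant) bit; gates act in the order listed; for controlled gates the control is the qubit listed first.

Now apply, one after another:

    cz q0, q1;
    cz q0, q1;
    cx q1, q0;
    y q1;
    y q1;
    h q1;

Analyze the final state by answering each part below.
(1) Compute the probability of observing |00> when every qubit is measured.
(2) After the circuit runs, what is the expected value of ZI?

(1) A full measurement returns |00> with probability 1/2.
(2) In the final state, ZI has expectation 1.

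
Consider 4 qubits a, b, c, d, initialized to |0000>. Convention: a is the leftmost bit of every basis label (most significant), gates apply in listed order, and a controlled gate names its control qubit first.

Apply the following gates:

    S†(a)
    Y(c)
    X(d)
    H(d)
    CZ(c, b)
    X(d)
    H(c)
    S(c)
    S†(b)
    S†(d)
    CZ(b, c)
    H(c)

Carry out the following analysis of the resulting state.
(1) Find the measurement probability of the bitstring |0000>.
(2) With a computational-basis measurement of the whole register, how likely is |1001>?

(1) A full measurement returns |0000> with probability 1/4.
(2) A full measurement returns |1001> with probability 0.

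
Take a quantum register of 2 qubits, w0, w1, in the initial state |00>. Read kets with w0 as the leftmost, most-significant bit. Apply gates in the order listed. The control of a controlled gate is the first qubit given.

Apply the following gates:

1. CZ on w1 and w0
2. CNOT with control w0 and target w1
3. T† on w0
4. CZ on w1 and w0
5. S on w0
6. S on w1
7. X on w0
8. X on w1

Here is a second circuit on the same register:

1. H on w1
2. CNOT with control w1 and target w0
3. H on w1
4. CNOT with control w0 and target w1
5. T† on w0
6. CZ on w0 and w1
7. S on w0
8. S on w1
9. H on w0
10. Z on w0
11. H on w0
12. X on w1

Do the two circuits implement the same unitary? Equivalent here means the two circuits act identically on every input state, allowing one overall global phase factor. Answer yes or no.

No, they are not equivalent — no single phase factor reconciles the two unitaries.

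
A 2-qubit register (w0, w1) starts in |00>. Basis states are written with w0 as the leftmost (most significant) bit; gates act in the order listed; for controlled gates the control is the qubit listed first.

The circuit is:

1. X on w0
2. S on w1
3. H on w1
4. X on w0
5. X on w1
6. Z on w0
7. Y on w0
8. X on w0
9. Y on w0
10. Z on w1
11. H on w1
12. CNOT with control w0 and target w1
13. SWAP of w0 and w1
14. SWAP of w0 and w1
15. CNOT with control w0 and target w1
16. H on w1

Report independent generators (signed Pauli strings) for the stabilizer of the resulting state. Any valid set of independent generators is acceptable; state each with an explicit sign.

The stabilizer group can be generated by -IX, -ZI, among other valid generating sets. Key observation: the block from step 11 through step 16 cancels to the identity and can be dropped.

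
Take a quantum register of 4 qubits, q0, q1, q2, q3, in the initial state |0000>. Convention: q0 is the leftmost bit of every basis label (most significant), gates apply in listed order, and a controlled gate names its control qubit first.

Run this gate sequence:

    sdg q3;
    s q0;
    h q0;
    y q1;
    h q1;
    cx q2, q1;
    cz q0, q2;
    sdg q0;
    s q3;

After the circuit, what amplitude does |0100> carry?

The amplitude on |0100> is -I/2.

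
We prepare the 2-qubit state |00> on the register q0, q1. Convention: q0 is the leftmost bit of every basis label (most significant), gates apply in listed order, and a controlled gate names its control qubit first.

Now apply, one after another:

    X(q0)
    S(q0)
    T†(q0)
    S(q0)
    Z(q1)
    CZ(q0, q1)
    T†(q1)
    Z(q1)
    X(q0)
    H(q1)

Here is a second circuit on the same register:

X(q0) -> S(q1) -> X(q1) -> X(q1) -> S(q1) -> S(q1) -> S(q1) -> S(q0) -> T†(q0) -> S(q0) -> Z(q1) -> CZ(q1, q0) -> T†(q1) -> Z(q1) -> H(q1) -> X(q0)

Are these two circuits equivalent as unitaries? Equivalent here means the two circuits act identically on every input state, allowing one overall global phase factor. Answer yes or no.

Yes — the two circuits implement the same unitary up to a global phase.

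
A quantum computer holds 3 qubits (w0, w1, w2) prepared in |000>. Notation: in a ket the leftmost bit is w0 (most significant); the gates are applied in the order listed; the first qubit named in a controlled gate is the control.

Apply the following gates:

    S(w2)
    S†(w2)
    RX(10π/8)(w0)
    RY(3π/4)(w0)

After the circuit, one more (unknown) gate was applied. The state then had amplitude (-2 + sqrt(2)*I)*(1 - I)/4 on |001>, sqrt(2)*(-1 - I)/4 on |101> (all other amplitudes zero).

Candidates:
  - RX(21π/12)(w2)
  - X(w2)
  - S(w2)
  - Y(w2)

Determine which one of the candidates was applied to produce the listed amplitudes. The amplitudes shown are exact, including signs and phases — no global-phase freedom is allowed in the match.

The applied gate was X(w2). Key observation: steps 1-2 multiply out to the identity, so the circuit reduces to the remaining gates.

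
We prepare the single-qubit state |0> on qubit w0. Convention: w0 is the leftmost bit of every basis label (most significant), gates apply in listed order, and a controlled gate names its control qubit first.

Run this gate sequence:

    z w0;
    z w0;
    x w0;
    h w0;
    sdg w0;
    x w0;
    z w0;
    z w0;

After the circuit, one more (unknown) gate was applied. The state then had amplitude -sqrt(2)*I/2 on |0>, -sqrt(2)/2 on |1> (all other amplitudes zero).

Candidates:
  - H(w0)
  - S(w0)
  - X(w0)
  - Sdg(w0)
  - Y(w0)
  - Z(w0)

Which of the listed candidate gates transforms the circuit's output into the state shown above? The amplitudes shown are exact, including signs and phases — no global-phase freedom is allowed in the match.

The applied gate was Y(w0).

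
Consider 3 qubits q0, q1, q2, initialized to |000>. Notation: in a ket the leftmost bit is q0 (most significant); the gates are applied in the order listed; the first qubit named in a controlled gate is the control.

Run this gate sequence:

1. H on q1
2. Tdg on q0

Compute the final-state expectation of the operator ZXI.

The expectation value of ZXI is 1.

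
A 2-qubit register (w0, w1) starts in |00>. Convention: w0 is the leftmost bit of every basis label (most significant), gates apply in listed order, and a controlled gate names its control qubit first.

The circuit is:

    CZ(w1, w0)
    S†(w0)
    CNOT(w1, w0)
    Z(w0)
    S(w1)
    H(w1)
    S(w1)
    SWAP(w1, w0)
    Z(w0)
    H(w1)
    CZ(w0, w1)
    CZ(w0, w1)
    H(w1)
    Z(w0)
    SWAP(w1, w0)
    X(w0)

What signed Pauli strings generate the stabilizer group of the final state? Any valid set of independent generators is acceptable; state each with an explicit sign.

The stabilizer group can be generated by +IY, -ZI, among other valid generating sets. Key observation: steps 8-15 multiply out to the identity, so the circuit reduces to the remaining gates.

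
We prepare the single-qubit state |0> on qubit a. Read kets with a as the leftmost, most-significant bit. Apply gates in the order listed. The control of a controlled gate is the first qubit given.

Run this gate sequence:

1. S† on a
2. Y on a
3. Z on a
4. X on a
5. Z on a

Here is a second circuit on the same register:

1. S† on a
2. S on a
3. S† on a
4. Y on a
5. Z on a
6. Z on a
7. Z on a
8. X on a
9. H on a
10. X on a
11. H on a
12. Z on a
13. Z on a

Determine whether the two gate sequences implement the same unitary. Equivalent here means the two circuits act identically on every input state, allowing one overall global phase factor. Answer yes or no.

Yes: on every input state the two circuits agree up to one overall phase factor.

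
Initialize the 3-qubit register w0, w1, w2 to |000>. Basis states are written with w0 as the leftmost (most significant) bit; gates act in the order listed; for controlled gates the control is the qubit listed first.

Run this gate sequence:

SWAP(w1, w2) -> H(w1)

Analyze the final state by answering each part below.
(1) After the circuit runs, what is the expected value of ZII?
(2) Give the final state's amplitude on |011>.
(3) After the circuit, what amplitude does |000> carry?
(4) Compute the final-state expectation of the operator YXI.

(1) The observable ZII averages to 1.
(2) The amplitude on |011> is 0.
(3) |000> carries amplitude sqrt(2)/2 in the final state.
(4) The observable YXI averages to 0.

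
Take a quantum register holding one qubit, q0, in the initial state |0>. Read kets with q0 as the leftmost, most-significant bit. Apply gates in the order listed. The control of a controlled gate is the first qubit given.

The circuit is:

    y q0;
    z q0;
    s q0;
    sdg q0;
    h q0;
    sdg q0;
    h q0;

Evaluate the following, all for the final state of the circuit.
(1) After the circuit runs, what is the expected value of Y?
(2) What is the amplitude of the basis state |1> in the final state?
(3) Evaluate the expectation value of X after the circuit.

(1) The observable Y averages to -1.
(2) The final state's coefficient on |1> equals -1/2 - I/2.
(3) In the final state, X has expectation 0.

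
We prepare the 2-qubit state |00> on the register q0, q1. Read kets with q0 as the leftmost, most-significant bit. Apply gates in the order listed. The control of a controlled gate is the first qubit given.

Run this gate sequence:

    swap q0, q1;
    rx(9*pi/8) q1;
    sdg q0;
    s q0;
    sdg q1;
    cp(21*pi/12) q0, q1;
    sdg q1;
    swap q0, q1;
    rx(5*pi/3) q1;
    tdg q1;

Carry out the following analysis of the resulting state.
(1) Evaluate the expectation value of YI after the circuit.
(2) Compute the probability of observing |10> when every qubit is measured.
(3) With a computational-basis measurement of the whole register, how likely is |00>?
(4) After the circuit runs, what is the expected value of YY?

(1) The expectation value of YI is -sqrt(2 - sqrt(2))/2.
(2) Outcome |10> occurs with probability 3*sqrt(sqrt(2) + 2)/16 + 3/8.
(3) The probability of measuring |00> is 3/8 - 3*sqrt(sqrt(2) + 2)/16.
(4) The observable YY averages to -sqrt(12 - 6*sqrt(2))/8.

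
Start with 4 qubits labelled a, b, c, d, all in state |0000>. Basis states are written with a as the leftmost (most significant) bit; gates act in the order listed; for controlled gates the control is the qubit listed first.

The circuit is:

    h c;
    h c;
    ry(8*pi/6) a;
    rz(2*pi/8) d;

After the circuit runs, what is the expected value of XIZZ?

The expectation value of XIZZ is -sqrt(3)/2. Key observation: gates 1-2 undo each other exactly, leaving only the rest of the circuit to track.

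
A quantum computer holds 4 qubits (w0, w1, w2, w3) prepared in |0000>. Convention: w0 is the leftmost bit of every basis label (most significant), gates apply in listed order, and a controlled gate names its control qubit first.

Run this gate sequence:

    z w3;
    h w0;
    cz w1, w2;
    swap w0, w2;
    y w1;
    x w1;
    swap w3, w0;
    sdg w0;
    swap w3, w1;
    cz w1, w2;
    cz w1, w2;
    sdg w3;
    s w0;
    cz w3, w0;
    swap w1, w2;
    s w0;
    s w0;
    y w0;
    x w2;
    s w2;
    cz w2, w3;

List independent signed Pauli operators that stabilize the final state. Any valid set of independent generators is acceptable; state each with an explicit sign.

The stabilizer group can be generated by +IXII, -ZIII, -IIZI, +IIIZ, among other valid generating sets. Key observation: gates 10-11 undo each other exactly, leaving only the rest of the circuit to track.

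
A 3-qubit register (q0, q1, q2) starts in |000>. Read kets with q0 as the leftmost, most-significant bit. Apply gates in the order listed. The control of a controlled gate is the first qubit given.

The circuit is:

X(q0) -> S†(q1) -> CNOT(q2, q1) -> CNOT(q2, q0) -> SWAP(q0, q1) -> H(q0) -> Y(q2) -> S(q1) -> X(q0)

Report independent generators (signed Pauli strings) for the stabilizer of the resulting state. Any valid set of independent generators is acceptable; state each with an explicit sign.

The final state is stabilized by the group generated by +XII, -IZI, -IIZ; other independent generating sets are equally valid.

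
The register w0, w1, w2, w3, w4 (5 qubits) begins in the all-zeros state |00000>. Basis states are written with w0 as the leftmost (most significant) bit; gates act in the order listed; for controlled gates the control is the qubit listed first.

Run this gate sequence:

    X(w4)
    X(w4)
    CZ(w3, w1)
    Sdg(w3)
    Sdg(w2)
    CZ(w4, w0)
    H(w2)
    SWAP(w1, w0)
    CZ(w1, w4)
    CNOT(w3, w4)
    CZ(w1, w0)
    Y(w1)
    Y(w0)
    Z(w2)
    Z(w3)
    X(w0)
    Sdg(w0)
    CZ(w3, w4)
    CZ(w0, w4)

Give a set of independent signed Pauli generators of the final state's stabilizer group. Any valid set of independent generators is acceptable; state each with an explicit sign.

One valid set of independent stabilizer generators is -IIXII, +ZIIII, -IZIII, +IIIZI, +IIIIZ (any independent generating set of the same group is equally correct). Key observation: gates 1-2 undo each other exactly, leaving only the rest of the circuit to track.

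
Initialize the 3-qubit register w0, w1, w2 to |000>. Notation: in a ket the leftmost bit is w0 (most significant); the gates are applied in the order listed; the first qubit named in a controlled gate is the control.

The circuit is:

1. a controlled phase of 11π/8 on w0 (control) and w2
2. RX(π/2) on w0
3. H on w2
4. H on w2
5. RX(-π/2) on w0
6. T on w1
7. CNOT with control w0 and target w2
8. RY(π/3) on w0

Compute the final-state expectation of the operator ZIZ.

The expectation value of ZIZ is 1/2.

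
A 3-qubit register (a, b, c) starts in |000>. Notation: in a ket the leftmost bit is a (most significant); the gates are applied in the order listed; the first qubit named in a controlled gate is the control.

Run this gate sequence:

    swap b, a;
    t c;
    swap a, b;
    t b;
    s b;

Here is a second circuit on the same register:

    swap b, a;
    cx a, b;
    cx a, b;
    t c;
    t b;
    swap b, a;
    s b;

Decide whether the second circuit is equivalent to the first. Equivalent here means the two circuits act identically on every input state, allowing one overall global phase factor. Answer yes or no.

No, they are not equivalent — no single phase factor reconciles the two unitaries.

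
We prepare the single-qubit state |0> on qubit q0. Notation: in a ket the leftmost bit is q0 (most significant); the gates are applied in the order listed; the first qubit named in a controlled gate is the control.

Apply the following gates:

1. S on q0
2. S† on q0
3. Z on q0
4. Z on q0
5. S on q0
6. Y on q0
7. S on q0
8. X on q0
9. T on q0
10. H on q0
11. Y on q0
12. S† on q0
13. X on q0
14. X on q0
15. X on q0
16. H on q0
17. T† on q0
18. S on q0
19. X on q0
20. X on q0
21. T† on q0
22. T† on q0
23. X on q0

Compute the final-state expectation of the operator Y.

The expectation value of Y is -sqrt(2)/2.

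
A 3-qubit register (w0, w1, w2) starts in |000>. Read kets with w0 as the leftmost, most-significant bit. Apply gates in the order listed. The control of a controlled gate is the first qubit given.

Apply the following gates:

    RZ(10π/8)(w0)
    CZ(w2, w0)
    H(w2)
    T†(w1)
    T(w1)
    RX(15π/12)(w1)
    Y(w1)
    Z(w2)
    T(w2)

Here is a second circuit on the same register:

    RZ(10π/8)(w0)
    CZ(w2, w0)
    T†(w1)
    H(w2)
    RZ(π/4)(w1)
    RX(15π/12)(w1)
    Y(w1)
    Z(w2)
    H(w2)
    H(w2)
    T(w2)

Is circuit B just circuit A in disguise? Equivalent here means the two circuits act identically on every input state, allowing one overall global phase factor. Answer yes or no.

Yes, they are equivalent — the unitaries differ by at most a global phase.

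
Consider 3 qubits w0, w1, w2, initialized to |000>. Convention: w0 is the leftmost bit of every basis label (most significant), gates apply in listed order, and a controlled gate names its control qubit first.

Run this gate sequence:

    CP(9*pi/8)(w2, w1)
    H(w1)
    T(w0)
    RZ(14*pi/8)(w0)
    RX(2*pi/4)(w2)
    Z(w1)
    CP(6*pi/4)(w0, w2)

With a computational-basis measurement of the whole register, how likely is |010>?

Outcome |010> occurs with probability 1/4.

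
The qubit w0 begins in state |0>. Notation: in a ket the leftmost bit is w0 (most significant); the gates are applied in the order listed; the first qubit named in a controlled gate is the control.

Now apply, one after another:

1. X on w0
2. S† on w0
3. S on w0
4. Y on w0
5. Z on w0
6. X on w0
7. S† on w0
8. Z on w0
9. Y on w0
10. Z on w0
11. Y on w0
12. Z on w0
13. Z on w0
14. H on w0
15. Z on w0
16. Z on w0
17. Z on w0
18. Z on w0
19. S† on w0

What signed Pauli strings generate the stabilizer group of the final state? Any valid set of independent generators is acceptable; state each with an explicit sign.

One valid set of independent stabilizer generators is +Y (any independent generating set of the same group is equally correct).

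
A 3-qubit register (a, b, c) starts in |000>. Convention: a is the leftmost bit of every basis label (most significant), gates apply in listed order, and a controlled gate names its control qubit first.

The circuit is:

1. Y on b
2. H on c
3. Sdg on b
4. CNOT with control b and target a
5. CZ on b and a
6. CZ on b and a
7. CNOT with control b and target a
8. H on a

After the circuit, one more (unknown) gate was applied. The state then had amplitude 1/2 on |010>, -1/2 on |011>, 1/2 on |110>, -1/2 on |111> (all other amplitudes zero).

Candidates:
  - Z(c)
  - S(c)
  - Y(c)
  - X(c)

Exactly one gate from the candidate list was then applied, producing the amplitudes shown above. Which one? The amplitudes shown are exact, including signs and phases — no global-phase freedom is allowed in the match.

The applied gate was Z(c). Key observation: gates 4-7 undo each other exactly, leaving only the rest of the circuit to track.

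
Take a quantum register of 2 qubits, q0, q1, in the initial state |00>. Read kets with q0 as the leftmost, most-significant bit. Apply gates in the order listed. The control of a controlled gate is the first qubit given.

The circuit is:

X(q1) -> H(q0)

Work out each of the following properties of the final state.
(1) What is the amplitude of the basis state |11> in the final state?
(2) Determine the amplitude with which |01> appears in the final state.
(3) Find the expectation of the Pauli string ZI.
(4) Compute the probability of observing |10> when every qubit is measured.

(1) |11> carries amplitude sqrt(2)/2 in the final state.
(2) The final state's coefficient on |01> equals sqrt(2)/2.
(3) In the final state, ZI has expectation 0.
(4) A full measurement returns |10> with probability 0.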